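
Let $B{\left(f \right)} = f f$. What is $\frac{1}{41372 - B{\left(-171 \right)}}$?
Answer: $\frac{1}{12131} \approx 8.2433 \cdot 10^{-5}$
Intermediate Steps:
$B{\left(f \right)} = f^{2}$
$\frac{1}{41372 - B{\left(-171 \right)}} = \frac{1}{41372 - \left(-171\right)^{2}} = \frac{1}{41372 - 29241} = \frac{1}{12131}$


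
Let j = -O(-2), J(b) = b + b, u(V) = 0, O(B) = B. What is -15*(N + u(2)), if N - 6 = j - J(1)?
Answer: -90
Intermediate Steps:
J(b) = 2*b
j = 2 (j = -1*(-2) = 2)
N = 6 (N = 6 + (2 - 2) = 6 + 0 = 6)
-15*(N + u(2)) = -15*(6 + 0) = -15*6 = -90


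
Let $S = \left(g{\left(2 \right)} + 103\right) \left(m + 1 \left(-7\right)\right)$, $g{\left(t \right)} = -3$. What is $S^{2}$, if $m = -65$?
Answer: $51840000$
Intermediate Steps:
$S = -7200$ ($S = \left(-3 + 103\right) \left(-65 + 1 \left(-7\right)\right) = 100 \left(-65 - 7\right) = 100 \left(-72\right) = -7200$)
$S^{2} = \left(-7200\right)^{2} = 51840000$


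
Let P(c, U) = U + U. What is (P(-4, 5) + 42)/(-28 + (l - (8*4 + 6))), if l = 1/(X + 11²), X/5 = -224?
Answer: -51948/65935 ≈ -0.78787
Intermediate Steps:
X = -1120 (X = 5*(-224) = -1120)
l = -1/999 (l = 1/(-1120 + 11²) = 1/(-1120 + 121) = 1/(-999) = -1/999 ≈ -0.0010010)
P(c, U) = 2*U
(P(-4, 5) + 42)/(-28 + (l - (8*4 + 6))) = (2*5 + 42)/(-28 + (-1/999 - (8*4 + 6))) = (10 + 42)/(-28 + (-1/999 - (32 + 6))) = 52/(-28 + (-1/999 - 1*38)) = 52/(-28 + (-1/999 - 38)) = 52/(-28 - 37963/999) = 52/(-65935/999) = 52*(-999/65935) = -51948/65935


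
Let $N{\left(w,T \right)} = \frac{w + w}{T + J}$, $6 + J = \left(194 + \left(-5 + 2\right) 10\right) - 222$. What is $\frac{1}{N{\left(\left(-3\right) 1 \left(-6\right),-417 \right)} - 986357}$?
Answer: $- \frac{481}{474437753} \approx -1.0138 \cdot 10^{-6}$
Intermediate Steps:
$J = -64$ ($J = -6 - \left(28 - \left(-5 + 2\right) 10\right) = -6 + \left(\left(194 - 30\right) - 222\right) = -6 + \left(164 - 222\right) = -6 - 58 = -64$)
$N{\left(w,T \right)} = \frac{2 w}{-64 + T}$ ($N{\left(w,T \right)} = \frac{w + w}{T - 64} = \frac{2 w}{-64 + T}$)
$\frac{1}{N{\left(\left(-3\right) 1 \left(-6\right),-417 \right)} - 986357} = \frac{1}{\frac{2 \left(-3\right) 1 \left(-6\right)}{-64 - 417} - 986357} = \frac{1}{\frac{2 \left(\left(-3\right) \left(-6\right)\right)}{-481} - 986357} = \frac{1}{2 \cdot 18 \left(- \frac{1}{481}\right) - 986357} = \frac{1}{- \frac{36}{481} - 986357} = \frac{1}{- \frac{474437753}{481}} = - \frac{481}{474437753}$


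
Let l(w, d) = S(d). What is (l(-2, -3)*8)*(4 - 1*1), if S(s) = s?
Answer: -72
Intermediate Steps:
l(w, d) = d
(l(-2, -3)*8)*(4 - 1*1) = (-3*8)*(4 - 1*1) = -24*(4 - 1) = -24*3 = -72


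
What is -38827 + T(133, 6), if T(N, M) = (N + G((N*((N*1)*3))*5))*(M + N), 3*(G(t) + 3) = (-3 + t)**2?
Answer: 3261916232955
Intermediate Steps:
G(t) = -3 + (-3 + t)**2/3
T(N, M) = (M + N)*(N + 5*N**2*(-6 + 15*N**2)) (T(N, M) = (N + ((N*((N*1)*3))*5)*(-6 + (N*((N*1)*3))*5)/3)*(M + N) = (N + ((N*(N*3))*5)*(-6 + (N*(N*3))*5)/3)*(M + N) = (N + ((N*(3*N))*5)*(-6 + (N*(3*N))*5)/3)*(M + N) = (N + ((3*N**2)*5)*(-6 + (3*N**2)*5)/3)*(M + N) = (N + (15*N**2)*(-6 + 15*N**2)/3)*(M + N) = (N + 5*N**2*(-6 + 15*N**2))*(M + N) = (M + N)*(N + 5*N**2*(-6 + 15*N**2)))
-38827 + T(133, 6) = -38827 + 133*(6 + 133 - 30*133**2 + 75*133**4 - 30*6*133 + 75*6*133**3) = -38827 + 133*(6 + 133 - 30*17689 + 75*312900721 - 23940 + 75*6*2352637) = -38827 + 133*(6 + 133 - 530670 + 23467554075 - 23940 + 1058686650) = -38827 + 133*24525686254 = -38827 + 3261916271782 = 3261916232955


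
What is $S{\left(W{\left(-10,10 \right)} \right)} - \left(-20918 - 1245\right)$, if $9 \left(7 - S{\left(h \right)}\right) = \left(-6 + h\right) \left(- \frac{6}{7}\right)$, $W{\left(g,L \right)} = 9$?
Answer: $\frac{155192}{7} \approx 22170.0$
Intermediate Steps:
$S{\left(h \right)} = \frac{45}{7} + \frac{2 h}{21}$ ($S{\left(h \right)} = 7 - \frac{\left(-6 + h\right) \left(- \frac{6}{7}\right)}{9} = 7 - \frac{\frac{36}{7} - \frac{6 h}{7}}{9} = 7 + \left(- \frac{4}{7} + \frac{2 h}{21}\right) = \frac{45}{7} + \frac{2 h}{21}$)
$S{\left(W{\left(-10,10 \right)} \right)} - \left(-20918 - 1245\right) = \left(\frac{45}{7} + \frac{2}{21} \cdot 9\right) - \left(-20918 - 1245\right) = \left(\frac{45}{7} + \frac{6}{7}\right) - -22163 = \frac{51}{7} + 22163 = \frac{155192}{7}$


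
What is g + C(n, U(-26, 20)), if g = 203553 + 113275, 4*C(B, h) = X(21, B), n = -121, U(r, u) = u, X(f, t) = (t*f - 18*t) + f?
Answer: 633485/2 ≈ 3.1674e+5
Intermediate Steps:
X(f, t) = f - 18*t + f*t (X(f, t) = (f*t - 18*t) + f = (-18*t + f*t) + f = f - 18*t + f*t)
C(B, h) = 21/4 + 3*B/4 (C(B, h) = (21 - 18*B + 21*B)/4 = (21 + 3*B)/4 = 21/4 + 3*B/4)
g = 316828
g + C(n, U(-26, 20)) = 316828 + (21/4 + (3/4)*(-121)) = 316828 + (21/4 - 363/4) = 316828 - 171/2 = 633485/2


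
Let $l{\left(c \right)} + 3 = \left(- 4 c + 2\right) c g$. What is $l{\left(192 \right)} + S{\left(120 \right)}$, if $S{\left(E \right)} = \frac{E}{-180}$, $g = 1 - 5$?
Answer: $\frac{1764853}{3} \approx 5.8828 \cdot 10^{5}$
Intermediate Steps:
$g = -4$
$S{\left(E \right)} = - \frac{E}{180}$ ($S{\left(E \right)} = E \left(- \frac{1}{180}\right) = - \frac{E}{180}$)
$l{\left(c \right)} = -3 - 4 c \left(2 - 4 c\right)$ ($l{\left(c \right)} = -3 + \left(- 4 c + 2\right) c \left(-4\right) = -3 + \left(2 - 4 c\right) c \left(-4\right) = -3 + c \left(2 - 4 c\right) \left(-4\right) = -3 - 4 c \left(2 - 4 c\right)$)
$l{\left(192 \right)} + S{\left(120 \right)} = \left(-3 - 1536 + 16 \cdot 192^{2}\right) - \frac{2}{3} = \left(-3 - 1536 + 16 \cdot 36864\right) - \frac{2}{3} = \left(-3 - 1536 + 589824\right) - \frac{2}{3} = 588285 - \frac{2}{3} = \frac{1764853}{3}$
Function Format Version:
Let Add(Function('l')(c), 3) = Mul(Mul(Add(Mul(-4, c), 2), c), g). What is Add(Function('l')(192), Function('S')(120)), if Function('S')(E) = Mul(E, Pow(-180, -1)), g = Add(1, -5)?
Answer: Rational(1764853, 3) ≈ 5.8828e+5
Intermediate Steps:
g = -4
Function('S')(E) = Mul(Rational(-1, 180), E) (Function('S')(E) = Mul(E, Rational(-1, 180)) = Mul(Rational(-1, 180), E))
Function('l')(c) = Add(-3, Mul(-4, c, Add(2, Mul(-4, c)))) (Function('l')(c) = Add(-3, Mul(Mul(Add(Mul(-4, c), 2), c), -4)) = Add(-3, Mul(Mul(Add(2, Mul(-4, c)), c), -4)) = Add(-3, Mul(Mul(c, Add(2, Mul(-4, c))), -4)) = Add(-3, Mul(-4, c, Add(2, Mul(-4, c)))))
Add(Function('l')(192), Function('S')(120)) = Add(Add(-3, Mul(-8, 192), Mul(16, Pow(192, 2))), Mul(Rational(-1, 180), 120)) = Add(Add(-3, -1536, Mul(16, 36864)), Rational(-2, 3)) = Add(Add(-3, -1536, 589824), Rational(-2, 3)) = Add(588285, Rational(-2, 3)) = Rational(1764853, 3)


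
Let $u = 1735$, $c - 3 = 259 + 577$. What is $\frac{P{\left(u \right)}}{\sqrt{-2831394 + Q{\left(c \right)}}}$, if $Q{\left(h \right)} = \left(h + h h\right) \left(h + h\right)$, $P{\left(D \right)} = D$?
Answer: $\frac{1735 \sqrt{1179755886}}{1179755886} \approx 0.050513$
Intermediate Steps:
$c = 839$ ($c = 3 + \left(259 + 577\right) = 3 + 836 = 839$)
$Q{\left(h \right)} = 2 h \left(h + h^{2}\right)$ ($Q{\left(h \right)} = \left(h + h^{2}\right) 2 h = 2 h \left(h + h^{2}\right)$)
$\frac{P{\left(u \right)}}{\sqrt{-2831394 + Q{\left(c \right)}}} = \frac{1735}{\sqrt{-2831394 + 2 \cdot 839^{2} \left(1 + 839\right)}} = \frac{1735}{\sqrt{-2831394 + 2 \cdot 703921 \cdot 840}} = \frac{1735}{\sqrt{-2831394 + 1182587280}} = \frac{1735}{\sqrt{1179755886}} = 1735 \frac{\sqrt{1179755886}}{1179755886} = \frac{1735 \sqrt{1179755886}}{1179755886}$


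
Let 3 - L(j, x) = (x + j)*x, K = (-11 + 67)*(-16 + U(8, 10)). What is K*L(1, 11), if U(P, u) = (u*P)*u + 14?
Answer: -5764752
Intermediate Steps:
U(P, u) = 14 + P*u**2 (U(P, u) = (P*u)*u + 14 = P*u**2 + 14 = 14 + P*u**2)
K = 44688 (K = (-11 + 67)*(-16 + (14 + 8*10**2)) = 56*(-16 + (14 + 8*100)) = 56*(-16 + (14 + 800)) = 56*(-16 + 814) = 56*798 = 44688)
L(j, x) = 3 - x*(j + x) (L(j, x) = 3 - (x + j)*x = 3 - (j + x)*x = 3 - x*(j + x))
K*L(1, 11) = 44688*(3 - 1*11**2 - 1*1*11) = 44688*(3 - 1*121 - 11) = 44688*(3 - 121 - 11) = 44688*(-129) = -5764752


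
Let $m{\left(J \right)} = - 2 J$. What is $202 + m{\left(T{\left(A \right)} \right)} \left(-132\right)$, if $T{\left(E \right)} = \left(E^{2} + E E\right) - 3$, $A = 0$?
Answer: $-590$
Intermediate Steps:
$T{\left(E \right)} = -3 + 2 E^{2}$ ($T{\left(E \right)} = \left(E^{2} + E^{2}\right) + \left(-4 + 1\right) = 2 E^{2} - 3 = -3 + 2 E^{2}$)
$202 + m{\left(T{\left(A \right)} \right)} \left(-132\right) = 202 + - 2 \left(-3 + 2 \cdot 0^{2}\right) \left(-132\right) = 202 + - 2 \left(-3 + 2 \cdot 0\right) \left(-132\right) = 202 + - 2 \left(-3 + 0\right) \left(-132\right) = 202 + \left(-2\right) \left(-3\right) \left(-132\right) = 202 + 6 \left(-132\right) = 202 - 792 = -590$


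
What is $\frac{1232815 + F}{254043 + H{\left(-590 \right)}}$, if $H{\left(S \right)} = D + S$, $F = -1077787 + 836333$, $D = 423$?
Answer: $\frac{141623}{36268} \approx 3.9049$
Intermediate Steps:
$F = -241454$
$H{\left(S \right)} = 423 + S$
$\frac{1232815 + F}{254043 + H{\left(-590 \right)}} = \frac{1232815 - 241454}{254043 + \left(423 - 590\right)} = \frac{991361}{254043 - 167} = \frac{991361}{253876} = 991361 \cdot \frac{1}{253876} = \frac{141623}{36268}$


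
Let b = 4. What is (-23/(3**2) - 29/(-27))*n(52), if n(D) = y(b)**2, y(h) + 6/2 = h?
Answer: -40/27 ≈ -1.4815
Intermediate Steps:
y(h) = -3 + h
n(D) = 1 (n(D) = (-3 + 4)**2 = 1**2 = 1)
(-23/(3**2) - 29/(-27))*n(52) = (-23/(3**2) - 29/(-27))*1 = (-23/9 - 29*(-1/27))*1 = (-23*1/9 + 29/27)*1 = (-23/9 + 29/27)*1 = -40/27*1 = -40/27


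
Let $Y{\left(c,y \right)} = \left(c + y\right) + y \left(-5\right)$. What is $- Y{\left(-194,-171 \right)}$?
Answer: $-490$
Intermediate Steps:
$Y{\left(c,y \right)} = c - 4 y$ ($Y{\left(c,y \right)} = \left(c + y\right) - 5 y = c - 4 y$)
$- Y{\left(-194,-171 \right)} = - (-194 - -684) = - (-194 + 684) = \left(-1\right) 490 = -490$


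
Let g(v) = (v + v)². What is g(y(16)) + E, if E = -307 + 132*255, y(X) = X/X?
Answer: 33357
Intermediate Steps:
y(X) = 1
E = 33353 (E = -307 + 33660 = 33353)
g(v) = 4*v² (g(v) = (2*v)² = 4*v²)
g(y(16)) + E = 4*1² + 33353 = 4*1 + 33353 = 4 + 33353 = 33357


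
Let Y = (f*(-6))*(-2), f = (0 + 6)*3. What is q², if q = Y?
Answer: 46656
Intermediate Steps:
f = 18 (f = 6*3 = 18)
Y = 216 (Y = (18*(-6))*(-2) = -108*(-2) = 216)
q = 216
q² = 216² = 46656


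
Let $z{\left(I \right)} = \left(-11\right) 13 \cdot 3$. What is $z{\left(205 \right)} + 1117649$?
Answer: $1117220$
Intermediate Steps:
$z{\left(I \right)} = -429$ ($z{\left(I \right)} = \left(-143\right) 3 = -429$)
$z{\left(205 \right)} + 1117649 = -429 + 1117649 = 1117220$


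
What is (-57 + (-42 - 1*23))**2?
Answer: 14884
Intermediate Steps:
(-57 + (-42 - 1*23))**2 = (-57 + (-42 - 23))**2 = (-57 - 65)**2 = (-122)**2 = 14884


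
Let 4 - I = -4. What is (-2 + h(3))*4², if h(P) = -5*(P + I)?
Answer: -912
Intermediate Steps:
I = 8 (I = 4 - 1*(-4) = 4 + 4 = 8)
h(P) = -40 - 5*P (h(P) = -5*(P + 8) = -5*(8 + P) = -40 - 5*P)
(-2 + h(3))*4² = (-2 + (-40 - 5*3))*4² = (-2 + (-40 - 15))*16 = (-2 - 55)*16 = -57*16 = -912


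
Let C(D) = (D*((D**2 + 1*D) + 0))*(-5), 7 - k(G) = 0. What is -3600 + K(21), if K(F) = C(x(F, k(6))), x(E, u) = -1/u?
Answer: -1234830/343 ≈ -3600.1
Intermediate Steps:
k(G) = 7 (k(G) = 7 - 1*0 = 7 + 0 = 7)
C(D) = -5*D*(D + D**2) (C(D) = (D*((D**2 + D) + 0))*(-5) = (D*((D + D**2) + 0))*(-5) = (D*(D + D**2))*(-5) = -5*D*(D + D**2))
K(F) = -30/343 (K(F) = 5*(-1/7)**2*(-1 - (-1)/7) = 5*(-1*1/7)**2*(-1 - (-1)/7) = 5*(-1/7)**2*(-1 - 1*(-1/7)) = 5*(1/49)*(-1 + 1/7) = 5*(1/49)*(-6/7) = -30/343)
-3600 + K(21) = -3600 - 30/343 = -1234830/343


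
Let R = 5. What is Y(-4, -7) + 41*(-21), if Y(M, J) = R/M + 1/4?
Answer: -862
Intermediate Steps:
Y(M, J) = 1/4 + 5/M (Y(M, J) = 5/M + 1/4 = 1/4 + 5/M)
Y(-4, -7) + 41*(-21) = (1/4)*(20 - 4)/(-4) + 41*(-21) = (1/4)*(-1/4)*16 - 861 = -1 - 861 = -862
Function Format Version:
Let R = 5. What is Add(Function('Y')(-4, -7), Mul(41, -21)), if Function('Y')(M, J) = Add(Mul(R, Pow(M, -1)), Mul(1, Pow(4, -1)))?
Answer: -862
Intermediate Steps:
Function('Y')(M, J) = Add(Rational(1, 4), Mul(5, Pow(M, -1))) (Function('Y')(M, J) = Add(Mul(5, Pow(M, -1)), Mul(1, Pow(4, -1))) = Add(Mul(5, Pow(M, -1)), Mul(1, Rational(1, 4))) = Add(Mul(5, Pow(M, -1)), Rational(1, 4)) = Add(Rational(1, 4), Mul(5, Pow(M, -1))))
Add(Function('Y')(-4, -7), Mul(41, -21)) = Add(Mul(Rational(1, 4), Pow(-4, -1), Add(20, -4)), Mul(41, -21)) = Add(Mul(Rational(1, 4), Rational(-1, 4), 16), -861) = Add(-1, -861) = -862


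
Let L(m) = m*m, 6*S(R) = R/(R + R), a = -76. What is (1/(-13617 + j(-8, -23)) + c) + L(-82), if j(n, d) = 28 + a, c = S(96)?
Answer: 122512797/18220 ≈ 6724.1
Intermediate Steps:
S(R) = 1/12 (S(R) = (R/(R + R))/6 = (R/((2*R)))/6 = ((1/(2*R))*R)/6 = (1/6)*(1/2) = 1/12)
L(m) = m**2
c = 1/12 ≈ 0.083333
j(n, d) = -48 (j(n, d) = 28 - 76 = -48)
(1/(-13617 + j(-8, -23)) + c) + L(-82) = (1/(-13617 - 48) + 1/12) + (-82)**2 = (1/(-13665) + 1/12) + 6724 = (-1/13665 + 1/12) + 6724 = 1517/18220 + 6724 = 122512797/18220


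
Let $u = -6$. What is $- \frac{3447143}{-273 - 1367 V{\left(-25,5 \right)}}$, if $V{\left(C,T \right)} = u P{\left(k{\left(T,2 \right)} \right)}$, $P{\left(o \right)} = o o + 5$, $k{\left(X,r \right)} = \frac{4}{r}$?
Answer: $- \frac{3447143}{73545} \approx -46.871$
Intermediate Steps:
$P{\left(o \right)} = 5 + o^{2}$ ($P{\left(o \right)} = o^{2} + 5 = 5 + o^{2}$)
$V{\left(C,T \right)} = -54$ ($V{\left(C,T \right)} = - 6 \left(5 + \left(\frac{4}{2}\right)^{2}\right) = - 6 \left(5 + \left(4 \cdot \frac{1}{2}\right)^{2}\right) = - 6 \left(5 + 2^{2}\right) = - 6 \left(5 + 4\right) = \left(-6\right) 9 = -54$)
$- \frac{3447143}{-273 - 1367 V{\left(-25,5 \right)}} = - \frac{3447143}{-273 - -73818} = - \frac{3447143}{-273 + 73818} = - \frac{3447143}{73545}$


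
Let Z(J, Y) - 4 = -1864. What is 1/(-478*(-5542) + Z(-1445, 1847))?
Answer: 1/2647216 ≈ 3.7776e-7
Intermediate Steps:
Z(J, Y) = -1860 (Z(J, Y) = 4 - 1864 = -1860)
1/(-478*(-5542) + Z(-1445, 1847)) = 1/(-478*(-5542) - 1860) = 1/(2649076 - 1860) = 1/2647216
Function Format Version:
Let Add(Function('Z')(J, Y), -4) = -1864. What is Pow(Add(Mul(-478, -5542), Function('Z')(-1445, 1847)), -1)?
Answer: Rational(1, 2647216) ≈ 3.7776e-7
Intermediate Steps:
Function('Z')(J, Y) = -1860 (Function('Z')(J, Y) = Add(4, -1864) = -1860)
Pow(Add(Mul(-478, -5542), Function('Z')(-1445, 1847)), -1) = Pow(Add(Mul(-478, -5542), -1860), -1) = Pow(Add(2649076, -1860), -1) = Pow(2647216, -1) = Rational(1, 2647216)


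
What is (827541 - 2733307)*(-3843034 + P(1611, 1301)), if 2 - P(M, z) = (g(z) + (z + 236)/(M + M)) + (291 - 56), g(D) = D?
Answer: 11803551947891939/1611 ≈ 7.3268e+12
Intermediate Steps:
P(M, z) = -233 - z - (236 + z)/(2*M) (P(M, z) = 2 - ((z + (z + 236)/(M + M)) + (291 - 56)) = 2 - ((z + (236 + z)/((2*M))) + 235) = 2 - ((z + (236 + z)*(1/(2*M))) + 235) = 2 - ((z + (236 + z)/(2*M)) + 235) = 2 - (235 + z + (236 + z)/(2*M)) = 2 + (-235 - z - (236 + z)/(2*M)) = -233 - z - (236 + z)/(2*M))
(827541 - 2733307)*(-3843034 + P(1611, 1301)) = (827541 - 2733307)*(-3843034 + (-118 - ½*1301 - 1*1611*(233 + 1301))/1611) = -1905766*(-3843034 + (-118 - 1301/2 - 1*1611*1534)/1611) = -1905766*(-3843034 + (-118 - 1301/2 - 2471274)/1611) = -1905766*(-3843034 + (1/1611)*(-4944085/2)) = -1905766*(-3843034 - 4944085/3222) = -1905766*(-12387199633/3222) = 11803551947891939/1611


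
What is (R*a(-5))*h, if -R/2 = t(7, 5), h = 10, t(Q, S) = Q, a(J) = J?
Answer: 700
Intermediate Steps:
R = -14 (R = -2*7 = -14)
(R*a(-5))*h = -14*(-5)*10 = 70*10 = 700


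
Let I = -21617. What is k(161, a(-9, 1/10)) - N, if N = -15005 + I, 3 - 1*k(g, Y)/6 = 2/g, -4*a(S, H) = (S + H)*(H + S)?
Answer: 5899028/161 ≈ 36640.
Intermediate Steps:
a(S, H) = -(H + S)²/4 (a(S, H) = -(S + H)*(H + S)/4 = -(H + S)*(H + S)/4 = -(H + S)²/4)
k(g, Y) = 18 - 12/g
N = -36622 (N = -15005 - 21617 = -36622)
k(161, a(-9, 1/10)) - N = (18 - 12/161) - 1*(-36622) = (18 - 12*1/161) + 36622 = (18 - 12/161) + 36622 = 2886/161 + 36622 = 5899028/161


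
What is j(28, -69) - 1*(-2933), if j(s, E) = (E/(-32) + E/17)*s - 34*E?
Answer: 710699/136 ≈ 5225.7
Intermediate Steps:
j(s, E) = -34*E + 15*E*s/544 (j(s, E) = (E*(-1/32) + E*(1/17))*s - 34*E = (-E/32 + E/17)*s - 34*E = (15*E/544)*s - 34*E = 15*E*s/544 - 34*E = -34*E + 15*E*s/544)
j(28, -69) - 1*(-2933) = (1/544)*(-69)*(-18496 + 15*28) - 1*(-2933) = (1/544)*(-69)*(-18496 + 420) + 2933 = (1/544)*(-69)*(-18076) + 2933 = 311811/136 + 2933 = 710699/136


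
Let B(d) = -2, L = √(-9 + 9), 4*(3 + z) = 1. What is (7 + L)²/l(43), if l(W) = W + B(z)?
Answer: 49/41 ≈ 1.1951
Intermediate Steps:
z = -11/4 (z = -3 + (¼)*1 = -3 + ¼ = -11/4 ≈ -2.7500)
L = 0 (L = √0 = 0)
l(W) = -2 + W (l(W) = W - 2 = -2 + W)
(7 + L)²/l(43) = (7 + 0)²/(-2 + 43) = 7²/41 = 49*(1/41) = 49/41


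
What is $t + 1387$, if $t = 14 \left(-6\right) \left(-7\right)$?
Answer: $1975$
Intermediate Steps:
$t = 588$ ($t = \left(-84\right) \left(-7\right) = 588$)
$t + 1387 = 588 + 1387 = 1975$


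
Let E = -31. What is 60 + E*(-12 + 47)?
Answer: -1025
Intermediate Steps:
60 + E*(-12 + 47) = 60 - 31*(-12 + 47) = 60 - 31*35 = 60 - 1085 = -1025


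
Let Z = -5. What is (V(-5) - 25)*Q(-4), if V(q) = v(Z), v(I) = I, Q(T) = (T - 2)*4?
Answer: 720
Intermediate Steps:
Q(T) = -8 + 4*T (Q(T) = (-2 + T)*4 = -8 + 4*T)
V(q) = -5
(V(-5) - 25)*Q(-4) = (-5 - 25)*(-8 + 4*(-4)) = -30*(-8 - 16) = -30*(-24) = 720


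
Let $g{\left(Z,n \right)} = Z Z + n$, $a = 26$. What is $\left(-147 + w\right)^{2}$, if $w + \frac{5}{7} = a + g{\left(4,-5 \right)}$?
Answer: $\frac{600625}{49} \approx 12258.0$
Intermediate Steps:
$g{\left(Z,n \right)} = n + Z^{2}$ ($g{\left(Z,n \right)} = Z^{2} + n = n + Z^{2}$)
$w = \frac{254}{7}$ ($w = - \frac{5}{7} + \left(26 - \left(5 - 4^{2}\right)\right) = - \frac{5}{7} + \left(26 + \left(-5 + 16\right)\right) = - \frac{5}{7} + \left(26 + 11\right) = - \frac{5}{7} + 37 = \frac{254}{7} \approx 36.286$)
$\left(-147 + w\right)^{2} = \left(-147 + \frac{254}{7}\right)^{2} = \left(- \frac{775}{7}\right)^{2} = \frac{600625}{49}$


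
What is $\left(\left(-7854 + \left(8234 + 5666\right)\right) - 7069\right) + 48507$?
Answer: $47484$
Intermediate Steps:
$\left(\left(-7854 + \left(8234 + 5666\right)\right) - 7069\right) + 48507 = \left(\left(-7854 + 13900\right) - 7069\right) + 48507 = \left(6046 - 7069\right) + 48507 = -1023 + 48507 = 47484$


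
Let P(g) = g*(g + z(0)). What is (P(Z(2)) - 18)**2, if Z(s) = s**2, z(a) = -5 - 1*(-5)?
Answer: 4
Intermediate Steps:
z(a) = 0 (z(a) = -5 + 5 = 0)
P(g) = g**2 (P(g) = g*(g + 0) = g*g = g**2)
(P(Z(2)) - 18)**2 = ((2**2)**2 - 18)**2 = (4**2 - 18)**2 = (16 - 18)**2 = (-2)**2 = 4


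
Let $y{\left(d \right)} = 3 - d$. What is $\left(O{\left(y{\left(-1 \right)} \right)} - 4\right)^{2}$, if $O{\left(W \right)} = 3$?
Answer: $1$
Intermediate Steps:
$\left(O{\left(y{\left(-1 \right)} \right)} - 4\right)^{2} = \left(3 - 4\right)^{2} = \left(-1\right)^{2} = 1$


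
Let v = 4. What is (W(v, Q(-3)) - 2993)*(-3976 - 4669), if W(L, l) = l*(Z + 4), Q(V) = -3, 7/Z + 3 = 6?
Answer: 26038740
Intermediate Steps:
Z = 7/3 (Z = 7/(-3 + 6) = 7/3 ≈ 2.3333)
W(L, l) = 19*l/3 (W(L, l) = l*(7/3 + 4) = l*(19/3) = 19*l/3)
(W(v, Q(-3)) - 2993)*(-3976 - 4669) = ((19/3)*(-3) - 2993)*(-3976 - 4669) = (-19 - 2993)*(-8645) = -3012*(-8645) = 26038740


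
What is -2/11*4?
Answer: -8/11 ≈ -0.72727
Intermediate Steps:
-2/11*4 = -8/11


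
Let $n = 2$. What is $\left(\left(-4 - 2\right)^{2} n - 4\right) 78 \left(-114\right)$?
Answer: $-604656$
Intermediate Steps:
$\left(\left(-4 - 2\right)^{2} n - 4\right) 78 \left(-114\right) = \left(\left(-4 - 2\right)^{2} \cdot 2 - 4\right) 78 \left(-114\right) = \left(\left(-6\right)^{2} \cdot 2 - 4\right) 78 \left(-114\right) = \left(36 \cdot 2 - 4\right) 78 \left(-114\right) = \left(72 - 4\right) 78 \left(-114\right) = 68 \cdot 78 \left(-114\right) = 5304 \left(-114\right) = -604656$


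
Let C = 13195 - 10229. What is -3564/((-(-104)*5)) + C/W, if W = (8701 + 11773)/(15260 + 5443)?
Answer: 3982210203/1330810 ≈ 2992.3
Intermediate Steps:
W = 20474/20703 ≈ 0.98894
C = 2966
-3564/((-(-104)*5)) + C/W = -3564/((-(-104)*5)) + 2966/(20474/20703) = -3564/((-8*(-65))) + 2966*(20703/20474) = -3564/520 + 30702549/10237 = -3564*1/520 + 30702549/10237 = -891/130 + 30702549/10237 = 3982210203/1330810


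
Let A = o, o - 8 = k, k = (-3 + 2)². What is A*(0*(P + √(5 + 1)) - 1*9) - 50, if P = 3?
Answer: -131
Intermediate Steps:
k = 1 (k = (-1)² = 1)
o = 9 (o = 8 + 1 = 9)
A = 9
A*(0*(P + √(5 + 1)) - 1*9) - 50 = 9*(0*(3 + √(5 + 1)) - 1*9) - 50 = 9*(0*(3 + √6) - 9) - 50 = 9*(0 - 9) - 50 = 9*(-9) - 50 = -81 - 50 = -131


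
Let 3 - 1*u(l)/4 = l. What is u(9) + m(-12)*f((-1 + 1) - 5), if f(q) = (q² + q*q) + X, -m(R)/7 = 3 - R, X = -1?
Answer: -5169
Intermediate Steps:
u(l) = 12 - 4*l
m(R) = -21 + 7*R (m(R) = -7*(3 - R) = -21 + 7*R)
f(q) = -1 + 2*q² (f(q) = (q² + q*q) - 1 = (q² + q²) - 1 = 2*q² - 1 = -1 + 2*q²)
u(9) + m(-12)*f((-1 + 1) - 5) = (12 - 4*9) + (-21 + 7*(-12))*(-1 + 2*((-1 + 1) - 5)²) = (12 - 36) + (-21 - 84)*(-1 + 2*(0 - 5)²) = -24 - 105*(-1 + 2*(-5)²) = -24 - 105*(-1 + 2*25) = -24 - 105*(-1 + 50) = -24 - 105*49 = -24 - 5145 = -5169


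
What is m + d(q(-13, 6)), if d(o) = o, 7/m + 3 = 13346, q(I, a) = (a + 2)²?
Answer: 853959/13343 ≈ 64.000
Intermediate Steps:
q(I, a) = (2 + a)²
m = 7/13343 (m = 7/(-3 + 13346) = 7/13343 ≈ 0.00052462)
m + d(q(-13, 6)) = 7/13343 + (2 + 6)² = 7/13343 + 8² = 7/13343 + 64 = 853959/13343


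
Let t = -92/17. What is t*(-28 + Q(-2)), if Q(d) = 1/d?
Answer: 2622/17 ≈ 154.24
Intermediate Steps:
t = -92/17 (t = -92*1/17 = -92/17 ≈ -5.4118)
t*(-28 + Q(-2)) = -92*(-28 + 1/(-2))/17 = -92*(-28 - ½)/17 = -92/17*(-57/2) = 2622/17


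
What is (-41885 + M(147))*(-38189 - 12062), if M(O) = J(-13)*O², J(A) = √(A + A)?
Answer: 2104763135 - 1085873859*I*√26 ≈ 2.1048e+9 - 5.5369e+9*I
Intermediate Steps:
J(A) = √2*√A (J(A) = √(2*A) = √2*√A)
M(O) = I*√26*O² (M(O) = (√2*√(-13))*O² = (√2*(I*√13))*O² = (I*√26)*O² = I*√26*O²)
(-41885 + M(147))*(-38189 - 12062) = (-41885 + I*√26*147²)*(-38189 - 12062) = (-41885 + I*√26*21609)*(-50251) = (-41885 + 21609*I*√26)*(-50251) = 2104763135 - 1085873859*I*√26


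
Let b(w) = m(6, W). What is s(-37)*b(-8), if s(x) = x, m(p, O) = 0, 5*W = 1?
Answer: 0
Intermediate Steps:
W = 1/5 (W = (1/5)*1 = 1/5 ≈ 0.20000)
b(w) = 0
s(-37)*b(-8) = -37*0 = 0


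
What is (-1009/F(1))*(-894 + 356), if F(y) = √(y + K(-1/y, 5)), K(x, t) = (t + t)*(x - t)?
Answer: -542842*I*√59/59 ≈ -70672.0*I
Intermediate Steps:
K(x, t) = 2*t*(x - t) (K(x, t) = (2*t)*(x - t) = 2*t*(x - t))
F(y) = √(-50 + y - 10/y) (F(y) = √(y + 2*5*(-1/y - 1*5)) = √(y + 2*5*(-1/y - 5)) = √(y + 2*5*(-5 - 1/y)) = √(y + (-50 - 10/y)) = √(-50 + y - 10/y))
(-1009/F(1))*(-894 + 356) = (-1009/√(-50 + 1 - 10/1))*(-894 + 356) = -1009/√(-50 + 1 - 10*1)*(-538) = -1009/√(-50 + 1 - 10)*(-538) = -1009*(-I*√59/59)*(-538) = -(-1009)*I*√59/59*(-538) = (1009*I*√59/59)*(-538) = -542842*I*√59/59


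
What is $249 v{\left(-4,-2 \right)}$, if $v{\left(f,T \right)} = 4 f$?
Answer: $-3984$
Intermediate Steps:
$249 v{\left(-4,-2 \right)} = 249 \cdot 4 \left(-4\right) = 249 \left(-16\right) = -3984$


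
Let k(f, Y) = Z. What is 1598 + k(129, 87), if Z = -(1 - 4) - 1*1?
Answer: 1600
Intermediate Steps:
Z = 2 (Z = -1*(-3) - 1 = 3 - 1 = 2)
k(f, Y) = 2
1598 + k(129, 87) = 1598 + 2 = 1600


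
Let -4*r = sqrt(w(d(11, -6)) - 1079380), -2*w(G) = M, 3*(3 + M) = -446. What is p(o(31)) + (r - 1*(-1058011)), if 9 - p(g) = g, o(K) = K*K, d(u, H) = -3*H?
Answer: 1057059 - 5*I*sqrt(1554198)/24 ≈ 1.0571e+6 - 259.72*I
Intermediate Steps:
M = -455/3 (M = -3 + (1/3)*(-446) = -3 - 446/3 = -455/3 ≈ -151.67)
w(G) = 455/6 (w(G) = -1/2*(-455/3) = 455/6)
o(K) = K**2
p(g) = 9 - g
r = -5*I*sqrt(1554198)/24 (r = -sqrt(455/6 - 1079380)/4 = -5*I*sqrt(1554198)/24 ≈ -259.72*I)
p(o(31)) + (r - 1*(-1058011)) = (9 - 1*31**2) + (-5*I*sqrt(1554198)/24 - 1*(-1058011)) = (9 - 1*961) + (-5*I*sqrt(1554198)/24 + 1058011) = (9 - 961) + (1058011 - 5*I*sqrt(1554198)/24) = -952 + (1058011 - 5*I*sqrt(1554198)/24) = 1057059 - 5*I*sqrt(1554198)/24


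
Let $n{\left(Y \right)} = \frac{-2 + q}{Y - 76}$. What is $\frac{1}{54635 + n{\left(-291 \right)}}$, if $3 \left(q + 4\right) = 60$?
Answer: $\frac{367}{20051031} \approx 1.8303 \cdot 10^{-5}$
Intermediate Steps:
$q = 16$ ($q = -4 + \frac{1}{3} \cdot 60 = -4 + 20 = 16$)
$n{\left(Y \right)} = \frac{14}{-76 + Y}$ ($n{\left(Y \right)} = \frac{-2 + 16}{Y - 76} = \frac{14}{-76 + Y}$)
$\frac{1}{54635 + n{\left(-291 \right)}} = \frac{1}{54635 + \frac{14}{-76 - 291}} = \frac{1}{54635 + \frac{14}{-367}} = \frac{1}{54635 + 14 \left(- \frac{1}{367}\right)} = \frac{1}{54635 - \frac{14}{367}} = \frac{1}{\frac{20051031}{367}} = \frac{367}{20051031}$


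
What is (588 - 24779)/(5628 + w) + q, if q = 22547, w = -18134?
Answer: 281996973/12506 ≈ 22549.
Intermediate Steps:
(588 - 24779)/(5628 + w) + q = (588 - 24779)/(5628 - 18134) + 22547 = -24191/(-12506) + 22547 = -24191*(-1/12506) + 22547 = 24191/12506 + 22547 = 281996973/12506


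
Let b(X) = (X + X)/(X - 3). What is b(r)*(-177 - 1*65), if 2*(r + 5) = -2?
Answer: -968/3 ≈ -322.67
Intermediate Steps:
r = -6 (r = -5 + (½)*(-2) = -5 - 1 = -6)
b(X) = 2*X/(-3 + X) (b(X) = (2*X)/(-3 + X) = 2*X/(-3 + X))
b(r)*(-177 - 1*65) = (2*(-6)/(-3 - 6))*(-177 - 1*65) = (2*(-6)/(-9))*(-177 - 65) = (2*(-6)*(-⅑))*(-242) = (4/3)*(-242) = -968/3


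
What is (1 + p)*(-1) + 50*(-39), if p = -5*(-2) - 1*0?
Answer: -1961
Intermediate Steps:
p = 10 (p = 10 + 0 = 10)
(1 + p)*(-1) + 50*(-39) = (1 + 10)*(-1) + 50*(-39) = 11*(-1) - 1950 = -11 - 1950 = -1961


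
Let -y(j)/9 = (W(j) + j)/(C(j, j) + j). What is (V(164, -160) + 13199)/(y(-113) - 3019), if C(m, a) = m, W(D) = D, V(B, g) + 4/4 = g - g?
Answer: -6599/1514 ≈ -4.3587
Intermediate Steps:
V(B, g) = -1 (V(B, g) = -1 + (g - g) = -1 + 0 = -1)
y(j) = -9 (y(j) = -9*(j + j)/(j + j) = -9*2*j/(2*j) = -9*2*j*1/(2*j) = -9*1 = -9)
(V(164, -160) + 13199)/(y(-113) - 3019) = (-1 + 13199)/(-9 - 3019) = 13198/(-3028) = 13198*(-1/3028) = -6599/1514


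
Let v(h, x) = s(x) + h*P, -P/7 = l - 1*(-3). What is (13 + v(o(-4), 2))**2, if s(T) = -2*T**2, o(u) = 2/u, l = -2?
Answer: 289/4 ≈ 72.250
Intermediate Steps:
P = -7 (P = -7*(-2 - 1*(-3)) = -7*(-2 + 3) = -7*1 = -7)
v(h, x) = -7*h - 2*x**2 (v(h, x) = -2*x**2 + h*(-7) = -2*x**2 - 7*h = -7*h - 2*x**2)
(13 + v(o(-4), 2))**2 = (13 + (-14/(-4) - 2*2**2))**2 = (13 + (-14*(-1)/4 - 2*4))**2 = (13 + (-7*(-1/2) - 8))**2 = (13 + (7/2 - 8))**2 = (13 - 9/2)**2 = (17/2)**2 = 289/4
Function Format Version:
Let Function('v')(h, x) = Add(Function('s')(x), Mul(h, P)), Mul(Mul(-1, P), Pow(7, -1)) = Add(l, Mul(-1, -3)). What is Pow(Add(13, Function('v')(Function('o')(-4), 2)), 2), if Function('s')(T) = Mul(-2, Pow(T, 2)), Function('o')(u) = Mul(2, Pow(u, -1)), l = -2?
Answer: Rational(289, 4) ≈ 72.250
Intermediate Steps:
P = -7 (P = Mul(-7, Add(-2, Mul(-1, -3))) = Mul(-7, Add(-2, 3)) = Mul(-7, 1) = -7)
Function('v')(h, x) = Add(Mul(-7, h), Mul(-2, Pow(x, 2))) (Function('v')(h, x) = Add(Mul(-2, Pow(x, 2)), Mul(h, -7)) = Add(Mul(-2, Pow(x, 2)), Mul(-7, h)) = Add(Mul(-7, h), Mul(-2, Pow(x, 2))))
Pow(Add(13, Function('v')(Function('o')(-4), 2)), 2) = Pow(Add(13, Add(Mul(-7, Mul(2, Pow(-4, -1))), Mul(-2, Pow(2, 2)))), 2) = Pow(Add(13, Add(Mul(-7, Mul(2, Rational(-1, 4))), Mul(-2, 4))), 2) = Pow(Add(13, Add(Mul(-7, Rational(-1, 2)), -8)), 2) = Pow(Add(13, Add(Rational(7, 2), -8)), 2) = Pow(Add(13, Rational(-9, 2)), 2) = Pow(Rational(17, 2), 2) = Rational(289, 4)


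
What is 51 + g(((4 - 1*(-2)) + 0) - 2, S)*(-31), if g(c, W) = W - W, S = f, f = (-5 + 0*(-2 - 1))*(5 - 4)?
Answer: 51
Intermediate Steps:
f = -5 (f = (-5 + 0*(-3))*1 = (-5 + 0)*1 = -5*1 = -5)
S = -5
g(c, W) = 0
51 + g(((4 - 1*(-2)) + 0) - 2, S)*(-31) = 51 + 0*(-31) = 51 + 0 = 51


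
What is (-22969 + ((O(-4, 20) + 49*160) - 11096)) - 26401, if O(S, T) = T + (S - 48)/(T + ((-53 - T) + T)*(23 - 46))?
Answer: -65178886/1239 ≈ -52606.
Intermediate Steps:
O(S, T) = T + (-48 + S)/(1219 + T) (O(S, T) = T + (-48 + S)/(T - 53*(-23)) = T + (-48 + S)/(T + 1219) = T + (-48 + S)/(1219 + T))
(-22969 + ((O(-4, 20) + 49*160) - 11096)) - 26401 = (-22969 + (((-48 - 4 + 20² + 1219*20)/(1219 + 20) + 49*160) - 11096)) - 26401 = (-22969 + (((-48 - 4 + 400 + 24380)/1239 + 7840) - 11096)) - 26401 = (-22969 + (((1/1239)*24728 + 7840) - 11096)) - 26401 = (-22969 + ((24728/1239 + 7840) - 11096)) - 26401 = (-22969 + (9738488/1239 - 11096)) - 26401 = (-22969 - 4009456/1239) - 26401 = -32468047/1239 - 26401 = -65178886/1239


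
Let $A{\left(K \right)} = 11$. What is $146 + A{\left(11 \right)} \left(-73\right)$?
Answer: $-657$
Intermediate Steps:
$146 + A{\left(11 \right)} \left(-73\right) = 146 + 11 \left(-73\right) = 146 - 803 = -657$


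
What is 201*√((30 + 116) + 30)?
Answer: 804*√11 ≈ 2666.6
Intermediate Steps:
201*√((30 + 116) + 30) = 201*√(146 + 30) = 201*√176 = 201*(4*√11) = 804*√11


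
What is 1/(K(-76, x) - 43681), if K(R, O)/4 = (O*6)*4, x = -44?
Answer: -1/47905 ≈ -2.0875e-5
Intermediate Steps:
K(R, O) = 96*O (K(R, O) = 4*((O*6)*4) = 4*((6*O)*4) = 4*(24*O) = 96*O)
1/(K(-76, x) - 43681) = 1/(96*(-44) - 43681) = 1/(-4224 - 43681) = 1/(-47905) = -1/47905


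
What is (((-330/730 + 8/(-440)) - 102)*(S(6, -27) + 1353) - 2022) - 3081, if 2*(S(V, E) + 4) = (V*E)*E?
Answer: -1475262593/4015 ≈ -3.6744e+5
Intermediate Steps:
S(V, E) = -4 + V*E²/2 (S(V, E) = -4 + ((V*E)*E)/2 = -4 + ((E*V)*E)/2 = -4 + (V*E²)/2 = -4 + V*E²/2)
(((-330/730 + 8/(-440)) - 102)*(S(6, -27) + 1353) - 2022) - 3081 = (((-330/730 + 8/(-440)) - 102)*((-4 + (½)*6*(-27)²) + 1353) - 2022) - 3081 = (((-330*1/730 + 8*(-1/440)) - 102)*((-4 + (½)*6*729) + 1353) - 2022) - 3081 = (((-33/73 - 1/55) - 102)*((-4 + 2187) + 1353) - 2022) - 3081 = ((-1888/4015 - 102)*(2183 + 1353) - 2022) - 3081 = (-411418/4015*3536 - 2022) - 3081 = (-1454774048/4015 - 2022) - 3081 = -1462892378/4015 - 3081 = -1475262593/4015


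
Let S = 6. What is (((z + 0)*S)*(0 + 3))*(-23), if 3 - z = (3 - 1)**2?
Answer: 414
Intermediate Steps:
z = -1 (z = 3 - (3 - 1)**2 = 3 - 1*2**2 = 3 - 1*4 = 3 - 4 = -1)
(((z + 0)*S)*(0 + 3))*(-23) = (((-1 + 0)*6)*(0 + 3))*(-23) = (-1*6*3)*(-23) = -6*3*(-23) = -18*(-23) = 414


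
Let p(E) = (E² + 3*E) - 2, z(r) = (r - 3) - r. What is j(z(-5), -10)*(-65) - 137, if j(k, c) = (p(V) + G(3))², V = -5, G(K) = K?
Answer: -8002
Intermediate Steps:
z(r) = -3 (z(r) = (-3 + r) - r = -3)
p(E) = -2 + E² + 3*E
j(k, c) = 121 (j(k, c) = ((-2 + (-5)² + 3*(-5)) + 3)² = ((-2 + 25 - 15) + 3)² = (8 + 3)² = 11² = 121)
j(z(-5), -10)*(-65) - 137 = 121*(-65) - 137 = -7865 - 137 = -8002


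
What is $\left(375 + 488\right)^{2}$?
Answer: $744769$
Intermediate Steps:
$\left(375 + 488\right)^{2} = 863^{2} = 744769$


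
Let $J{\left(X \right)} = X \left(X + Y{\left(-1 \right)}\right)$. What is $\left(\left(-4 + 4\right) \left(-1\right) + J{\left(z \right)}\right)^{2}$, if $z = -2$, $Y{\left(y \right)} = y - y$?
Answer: $16$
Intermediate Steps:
$Y{\left(y \right)} = 0$
$J{\left(X \right)} = X^{2}$ ($J{\left(X \right)} = X \left(X + 0\right) = X X = X^{2}$)
$\left(\left(-4 + 4\right) \left(-1\right) + J{\left(z \right)}\right)^{2} = \left(\left(-4 + 4\right) \left(-1\right) + \left(-2\right)^{2}\right)^{2} = \left(0 \left(-1\right) + 4\right)^{2} = \left(0 + 4\right)^{2} = 4^{2} = 16$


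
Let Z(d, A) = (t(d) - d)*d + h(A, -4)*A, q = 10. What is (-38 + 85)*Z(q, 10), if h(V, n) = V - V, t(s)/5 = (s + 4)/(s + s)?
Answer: -3055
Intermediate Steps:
t(s) = 5*(4 + s)/(2*s) (t(s) = 5*((s + 4)/(s + s)) = 5*((4 + s)/((2*s))) = 5*((4 + s)*(1/(2*s))) = 5*((4 + s)/(2*s)) = 5*(4 + s)/(2*s))
h(V, n) = 0
Z(d, A) = d*(5/2 - d + 10/d) (Z(d, A) = ((5/2 + 10/d) - d)*d + 0*A = (5/2 - d + 10/d)*d + 0 = d*(5/2 - d + 10/d) + 0 = d*(5/2 - d + 10/d))
(-38 + 85)*Z(q, 10) = (-38 + 85)*(10 - 1*10² + (5/2)*10) = 47*(10 - 1*100 + 25) = 47*(10 - 100 + 25) = 47*(-65) = -3055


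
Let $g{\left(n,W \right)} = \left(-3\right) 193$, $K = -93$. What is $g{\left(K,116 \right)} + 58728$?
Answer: $58149$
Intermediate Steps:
$g{\left(n,W \right)} = -579$
$g{\left(K,116 \right)} + 58728 = -579 + 58728 = 58149$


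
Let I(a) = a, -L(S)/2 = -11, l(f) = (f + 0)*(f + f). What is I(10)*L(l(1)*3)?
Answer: 220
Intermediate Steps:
l(f) = 2*f**2 (l(f) = f*(2*f) = 2*f**2)
L(S) = 22 (L(S) = -2*(-11) = 22)
I(10)*L(l(1)*3) = 10*22 = 220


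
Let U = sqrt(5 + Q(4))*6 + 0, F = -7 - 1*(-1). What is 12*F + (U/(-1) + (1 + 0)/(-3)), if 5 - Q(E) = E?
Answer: -217/3 - 6*sqrt(6) ≈ -87.030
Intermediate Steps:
Q(E) = 5 - E
F = -6 (F = -7 + 1 = -6)
U = 6*sqrt(6) (U = sqrt(5 + (5 - 1*4))*6 + 0 = sqrt(5 + (5 - 4))*6 + 0 = sqrt(5 + 1)*6 + 0 = sqrt(6)*6 + 0 = 6*sqrt(6) + 0 = 6*sqrt(6) ≈ 14.697)
12*F + (U/(-1) + (1 + 0)/(-3)) = 12*(-6) + ((6*sqrt(6))/(-1) + (1 + 0)/(-3)) = -72 + ((6*sqrt(6))*(-1) + 1*(-1/3)) = -72 + (-6*sqrt(6) - 1/3) = -72 + (-1/3 - 6*sqrt(6)) = -217/3 - 6*sqrt(6)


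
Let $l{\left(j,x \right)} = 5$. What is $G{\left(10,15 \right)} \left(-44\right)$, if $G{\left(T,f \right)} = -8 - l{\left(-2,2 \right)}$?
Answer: $572$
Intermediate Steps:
$G{\left(T,f \right)} = -13$ ($G{\left(T,f \right)} = -8 - 5 = -13$)
$G{\left(10,15 \right)} \left(-44\right) = \left(-13\right) \left(-44\right) = 572$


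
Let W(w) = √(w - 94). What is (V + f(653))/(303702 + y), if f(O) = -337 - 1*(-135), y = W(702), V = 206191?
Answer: 31279635639/46117452098 - 205989*√38/23058726049 ≈ 0.67821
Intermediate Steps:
W(w) = √(-94 + w)
y = 4*√38 (y = √(-94 + 702) = √608 = 4*√38 ≈ 24.658)
f(O) = -202 (f(O) = -337 + 135 = -202)
(V + f(653))/(303702 + y) = (206191 - 202)/(303702 + 4*√38) = 205989/(303702 + 4*√38)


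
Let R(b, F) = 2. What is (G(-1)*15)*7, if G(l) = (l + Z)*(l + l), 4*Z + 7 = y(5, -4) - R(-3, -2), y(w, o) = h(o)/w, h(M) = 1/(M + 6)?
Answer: 2709/4 ≈ 677.25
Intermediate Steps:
h(M) = 1/(6 + M)
y(w, o) = 1/(w*(6 + o)) (y(w, o) = 1/((6 + o)*w) = 1/(w*(6 + o)))
Z = -89/40 (Z = -7/4 + (1/(5*(6 - 4)) - 1*2)/4 = -7/4 + ((⅕)/2 - 2)/4 = -7/4 + ((⅕)*(½) - 2)/4 = -7/4 + (⅒ - 2)/4 = -7/4 + (¼)*(-19/10) = -7/4 - 19/40 = -89/40 ≈ -2.2250)
G(l) = 2*l*(-89/40 + l) (G(l) = (l - 89/40)*(l + l) = (-89/40 + l)*(2*l) = 2*l*(-89/40 + l))
(G(-1)*15)*7 = (((1/20)*(-1)*(-89 + 40*(-1)))*15)*7 = (((1/20)*(-1)*(-89 - 40))*15)*7 = (((1/20)*(-1)*(-129))*15)*7 = ((129/20)*15)*7 = (387/4)*7 = 2709/4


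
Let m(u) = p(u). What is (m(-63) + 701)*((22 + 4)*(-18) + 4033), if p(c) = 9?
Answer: 2531150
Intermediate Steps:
m(u) = 9
(m(-63) + 701)*((22 + 4)*(-18) + 4033) = (9 + 701)*((22 + 4)*(-18) + 4033) = 710*(26*(-18) + 4033) = 710*(-468 + 4033) = 710*3565 = 2531150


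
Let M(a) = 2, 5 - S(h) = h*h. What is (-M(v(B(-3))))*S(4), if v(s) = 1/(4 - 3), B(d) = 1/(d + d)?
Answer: 22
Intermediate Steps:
B(d) = 1/(2*d)
v(s) = 1 (v(s) = 1/1 = 1)
S(h) = 5 - h² (S(h) = 5 - h*h = 5 - h²)
(-M(v(B(-3))))*S(4) = (-1*2)*(5 - 1*4²) = -2*(5 - 1*16) = -2*(5 - 16) = -2*(-11) = 22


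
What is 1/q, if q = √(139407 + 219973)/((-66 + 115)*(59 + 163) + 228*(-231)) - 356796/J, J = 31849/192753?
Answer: -1607254717296191996340/3470643703611723080685929129 + 605572204197*√89845/59000942961399292371660795193 ≈ -4.6310e-7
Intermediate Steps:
J = 31849/192753 (J = 31849*(1/192753) = 31849/192753 ≈ 0.16523)
q = -68773499388/31849 - √89845/20895 (q = √(139407 + 219973)/((-66 + 115)*(59 + 163) + 228*(-231)) - 356796/31849/192753 = √359380/(49*222 - 52668) - 356796*192753/31849 = (2*√89845)/(10878 - 52668) - 68773499388/31849 = (2*√89845)/(-41790) - 68773499388/31849 = (2*√89845)*(-1/41790) - 68773499388/31849 = -√89845/20895 - 68773499388/31849 = -68773499388/31849 - √89845/20895 ≈ -2.1594e+6)
1/q = 1/(-68773499388/31849 - √89845/20895)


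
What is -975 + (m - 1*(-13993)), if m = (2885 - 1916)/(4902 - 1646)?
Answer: 42387577/3256 ≈ 13018.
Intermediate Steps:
m = 969/3256 ≈ 0.29760
-975 + (m - 1*(-13993)) = -975 + (969/3256 - 1*(-13993)) = -975 + (969/3256 + 13993) = -975 + 45562177/3256 = 42387577/3256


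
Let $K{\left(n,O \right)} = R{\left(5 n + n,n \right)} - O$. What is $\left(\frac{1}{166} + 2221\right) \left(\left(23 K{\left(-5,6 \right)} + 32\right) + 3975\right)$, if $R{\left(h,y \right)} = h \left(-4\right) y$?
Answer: $- \frac{3661430597}{166} \approx -2.2057 \cdot 10^{7}$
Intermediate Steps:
$R{\left(h,y \right)} = - 4 h y$
$K{\left(n,O \right)} = - O - 24 n^{2}$ ($K{\left(n,O \right)} = - 4 \left(5 n + n\right) n - O = - 4 \cdot 6 n n - O = - 24 n^{2} - O = - O - 24 n^{2}$)
$\left(\frac{1}{166} + 2221\right) \left(\left(23 K{\left(-5,6 \right)} + 32\right) + 3975\right) = \left(\frac{1}{166} + 2221\right) \left(\left(23 \left(\left(-1\right) 6 - 24 \left(-5\right)^{2}\right) + 32\right) + 3975\right) = \left(\frac{1}{166} + 2221\right) \left(\left(23 \left(-6 - 600\right) + 32\right) + 3975\right) = \frac{368687 \left(\left(23 \left(-6 - 600\right) + 32\right) + 3975\right)}{166} = \frac{368687 \left(\left(23 \left(-606\right) + 32\right) + 3975\right)}{166} = \frac{368687 \left(\left(-13938 + 32\right) + 3975\right)}{166} = \frac{368687 \left(-13906 + 3975\right)}{166} = \frac{368687}{166} \left(-9931\right) = - \frac{3661430597}{166}$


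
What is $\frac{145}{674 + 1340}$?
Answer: $\frac{145}{2014} \approx 0.071996$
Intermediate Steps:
$\frac{145}{674 + 1340} = \frac{145}{2014}$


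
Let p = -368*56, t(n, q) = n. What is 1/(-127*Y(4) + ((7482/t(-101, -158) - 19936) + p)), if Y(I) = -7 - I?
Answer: -101/3961329 ≈ -2.5496e-5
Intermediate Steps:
p = -20608
1/(-127*Y(4) + ((7482/t(-101, -158) - 19936) + p)) = 1/(-127*(-7 - 1*4) + ((7482/(-101) - 19936) - 20608)) = 1/(-127*(-7 - 4) + ((7482*(-1/101) - 19936) - 20608)) = 1/(-127*(-11) + ((-7482/101 - 19936) - 20608)) = 1/(1397 + (-2021018/101 - 20608)) = 1/(1397 - 4102426/101) = 1/(-3961329/101) = -101/3961329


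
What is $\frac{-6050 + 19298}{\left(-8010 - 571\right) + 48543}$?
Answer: $\frac{6624}{19981} \approx 0.33151$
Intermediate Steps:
$\frac{-6050 + 19298}{\left(-8010 - 571\right) + 48543} = \frac{13248}{-8581 + 48543} = \frac{13248}{39962} = 13248 \cdot \frac{1}{39962} = \frac{6624}{19981}$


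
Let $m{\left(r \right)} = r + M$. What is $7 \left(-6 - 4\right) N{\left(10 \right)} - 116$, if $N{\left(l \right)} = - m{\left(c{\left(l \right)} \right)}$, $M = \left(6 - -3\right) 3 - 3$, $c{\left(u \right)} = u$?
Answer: $2264$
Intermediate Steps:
$M = 24$ ($M = \left(6 + 3\right) 3 - 3 = 9 \cdot 3 - 3 = 27 - 3 = 24$)
$m{\left(r \right)} = 24 + r$ ($m{\left(r \right)} = r + 24 = 24 + r$)
$N{\left(l \right)} = -24 - l$ ($N{\left(l \right)} = - (24 + l) = -24 - l$)
$7 \left(-6 - 4\right) N{\left(10 \right)} - 116 = 7 \left(-6 - 4\right) \left(-24 - 10\right) - 116 = 7 \left(-10\right) \left(-24 - 10\right) - 116 = \left(-70\right) \left(-34\right) - 116 = 2380 - 116 = 2264$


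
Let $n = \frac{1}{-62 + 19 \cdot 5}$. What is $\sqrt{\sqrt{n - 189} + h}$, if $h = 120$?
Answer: $\frac{\sqrt{130680 + 66 i \sqrt{51447}}}{33} \approx 10.972 + 0.62642 i$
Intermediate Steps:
$n = \frac{1}{33}$ ($n = \frac{1}{-62 + 95} = \frac{1}{33} \approx 0.030303$)
$\sqrt{\sqrt{n - 189} + h} = \sqrt{\sqrt{\frac{1}{33} - 189} + 120} = \sqrt{\sqrt{- \frac{6236}{33}} + 120} = \sqrt{\frac{2 i \sqrt{51447}}{33} + 120} = \sqrt{120 + \frac{2 i \sqrt{51447}}{33}}$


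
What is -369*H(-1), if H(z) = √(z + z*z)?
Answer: 0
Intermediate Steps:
H(z) = √(z + z²)
-369*H(-1) = -369*√(-(1 - 1)) = -369*√(-1*0) = -369*√0 = -369*0 = -123*0 = 0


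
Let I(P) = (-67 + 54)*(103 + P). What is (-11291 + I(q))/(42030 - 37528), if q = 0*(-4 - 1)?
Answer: -6315/2251 ≈ -2.8054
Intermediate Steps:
q = 0 (q = 0*(-5) = 0)
I(P) = -1339 - 13*P (I(P) = -13*(103 + P) = -1339 - 13*P)
(-11291 + I(q))/(42030 - 37528) = (-11291 + (-1339 - 13*0))/(42030 - 37528) = (-11291 + (-1339 + 0))/4502 = (-11291 - 1339)*(1/4502) = -12630*1/4502 = -6315/2251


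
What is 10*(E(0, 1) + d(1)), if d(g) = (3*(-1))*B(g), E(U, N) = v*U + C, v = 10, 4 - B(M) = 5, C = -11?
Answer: -80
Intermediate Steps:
B(M) = -1 (B(M) = 4 - 1*5 = 4 - 5 = -1)
E(U, N) = -11 + 10*U (E(U, N) = 10*U - 11 = -11 + 10*U)
d(g) = 3 (d(g) = (3*(-1))*(-1) = -3*(-1) = 3)
10*(E(0, 1) + d(1)) = 10*((-11 + 10*0) + 3) = 10*((-11 + 0) + 3) = 10*(-11 + 3) = 10*(-8) = -80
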